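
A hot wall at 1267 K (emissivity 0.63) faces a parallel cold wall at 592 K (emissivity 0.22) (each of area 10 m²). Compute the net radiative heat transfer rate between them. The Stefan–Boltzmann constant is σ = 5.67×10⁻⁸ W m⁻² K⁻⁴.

Q ≈ 2.71×10^5 W

For two large parallel gray plates, q = σ(T₁⁴ − T₂⁴) / (1/ε₁ + 1/ε₂ − 1).
1/ε₁ + 1/ε₂ − 1 = 1/0.63 + 1/0.22 − 1 = 5.133.
T₁⁴ − T₂⁴ = 2.58×10^12 − 1.23×10^11 = 2.45×10^12 K⁴.
q = 5.67×10⁻⁸ × 2.45×10^12 / 5.133 = 27100 W/m².
Q = q·A = 27100 × 10 = 2.71×10^5 W.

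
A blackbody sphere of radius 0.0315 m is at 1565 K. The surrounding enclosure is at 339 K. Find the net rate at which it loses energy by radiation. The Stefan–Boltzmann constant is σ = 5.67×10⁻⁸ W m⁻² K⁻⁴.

A = 4πr² = 4π × (0.0315)² = 0.0125 m².
Q = σA(T⁴ − T_s⁴). T⁴ − T_s⁴ = (1565)⁴ − (339)⁴ = 6.00×10^12 − 1.32×10^10 = 5.99×10^12 K⁴.
Q = 5.67×10⁻⁸ × 0.0125 × 5.99×10^12 = 4230 W.

Q ≈ 4230 W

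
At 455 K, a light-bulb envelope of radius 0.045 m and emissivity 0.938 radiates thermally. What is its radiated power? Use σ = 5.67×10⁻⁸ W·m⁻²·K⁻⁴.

P ≈ 58.0 W

A = 4πr² = 4π × (0.045)² = 0.0254 m².
Stefan–Boltzmann: P = εσAT⁴ = 0.938 × 5.67×10⁻⁸ × 0.0254 × (455)⁴ = 0.938 × 5.67×10⁻⁸ × 0.0254 × 4.29×10^10.
P = 58.0 W.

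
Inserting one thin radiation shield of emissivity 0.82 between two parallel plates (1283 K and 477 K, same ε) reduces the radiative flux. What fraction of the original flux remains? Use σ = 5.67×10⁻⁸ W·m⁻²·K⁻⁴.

With N identical shields there are N+1 = 2 gaps in series, each with the same radiative resistance, so the flux falls to 1/(N+1) of its unshielded value.

ratio ≈ 0.500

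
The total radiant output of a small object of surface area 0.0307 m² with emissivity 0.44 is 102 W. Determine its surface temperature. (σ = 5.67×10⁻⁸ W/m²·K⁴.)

From P = εσAT⁴, T = (P / εσA)^(1/4) = (102 / (0.44 × 5.67×10⁻⁸ × 0.0307))^(1/4).
T = (1.33×10^11)^(1/4) = 604 K.

T ≈ 604 K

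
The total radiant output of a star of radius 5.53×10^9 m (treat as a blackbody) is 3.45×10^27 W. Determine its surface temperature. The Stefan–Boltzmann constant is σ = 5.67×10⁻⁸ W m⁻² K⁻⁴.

T ≈ 3550 K

A = 4πr² = 4π × (5.53×10^9)² = 3.84×10^20 m².
From P = σAT⁴, T = (P / σA)^(1/4) = (3.45×10^27 / (5.67×10⁻⁸ × 3.84×10^20))^(1/4).
T = (1.58×10^14)^(1/4) = 3550 K.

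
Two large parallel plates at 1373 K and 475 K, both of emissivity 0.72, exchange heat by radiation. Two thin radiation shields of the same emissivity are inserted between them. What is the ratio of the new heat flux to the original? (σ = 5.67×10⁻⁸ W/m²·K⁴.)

ratio ≈ 0.333

With N identical shields there are N+1 = 3 gaps in series, each with the same radiative resistance, so the flux falls to 1/(N+1) of its unshielded value.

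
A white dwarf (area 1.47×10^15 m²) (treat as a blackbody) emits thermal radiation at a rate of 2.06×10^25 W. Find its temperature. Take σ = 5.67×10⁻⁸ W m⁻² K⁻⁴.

T ≈ 22300 K

From P = σAT⁴, T = (P / σA)^(1/4) = (2.06×10^25 / (5.67×10⁻⁸ × 1.47×10^15))^(1/4).
T = (2.47×10^17)^(1/4) = 22300 K.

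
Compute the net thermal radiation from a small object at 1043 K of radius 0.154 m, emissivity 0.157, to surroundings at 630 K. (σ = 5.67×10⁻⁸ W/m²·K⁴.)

Q ≈ 2720 W

A = 4πr² = 4π × (0.154)² = 0.298 m².
Q = εσA(T⁴ − T_s⁴). T⁴ − T_s⁴ = (1043)⁴ − (630)⁴ = 1.18×10^12 − 1.58×10^11 = 1.03×10^12 K⁴.
Q = 0.157 × 5.67×10⁻⁸ × 0.298 × 1.03×10^12 = 2720 W.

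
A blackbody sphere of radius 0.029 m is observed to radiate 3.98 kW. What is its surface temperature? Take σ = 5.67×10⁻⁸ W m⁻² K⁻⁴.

A = 4πr² = 4π × (0.029)² = 0.0106 m².
From P = σAT⁴, T = (P / σA)^(1/4) = (3980 / (5.67×10⁻⁸ × 0.0106))^(1/4).
T = (6.64×10^12)^(1/4) = 1610 K.

T ≈ 1610 K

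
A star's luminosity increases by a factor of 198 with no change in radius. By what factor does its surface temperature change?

factor ≈ 3.75

P ∝ T⁴ ⇒ T ∝ P^(1/4), so T scales by (198)^(1/4) = 3.75.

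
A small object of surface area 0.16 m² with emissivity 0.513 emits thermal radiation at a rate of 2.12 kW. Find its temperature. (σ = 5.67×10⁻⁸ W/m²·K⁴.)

T ≈ 822 K

From P = εσAT⁴, T = (P / εσA)^(1/4) = (2120 / (0.513 × 5.67×10⁻⁸ × 0.160))^(1/4).
T = (4.56×10^11)^(1/4) = 822 K.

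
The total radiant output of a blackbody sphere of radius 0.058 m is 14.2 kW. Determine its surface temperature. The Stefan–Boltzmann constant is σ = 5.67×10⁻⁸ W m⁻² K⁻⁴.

T ≈ 1560 K

A = 4πr² = 4π × (0.058)² = 0.0423 m².
From P = σAT⁴, T = (P / σA)^(1/4) = (14200 / (5.67×10⁻⁸ × 0.0423))^(1/4).
T = (5.92×10^12)^(1/4) = 1560 K.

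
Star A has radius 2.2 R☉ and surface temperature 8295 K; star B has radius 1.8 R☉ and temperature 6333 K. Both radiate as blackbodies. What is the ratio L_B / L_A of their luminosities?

L = 4πR²σT⁴ ∝ R²T⁴, so L_B/L_A = (1.8/2.2)² × (6333/8295)⁴ = 0.669 × 0.340 = 0.227.

L_B/L_A ≈ 0.227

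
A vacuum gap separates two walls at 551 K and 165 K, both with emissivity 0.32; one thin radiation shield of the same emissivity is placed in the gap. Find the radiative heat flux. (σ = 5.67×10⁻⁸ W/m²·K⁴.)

Each of the 2 gaps contributes resistance (2/ε − 1) = 2/0.32 − 1 = 5.250; total = 10.50.
q = σ(T₁⁴ − T₂⁴) / 10.50 = 5.67×10⁻⁸ × 9.14×10^10 / 10.50 = 494 W/m².

q ≈ 494 W/m²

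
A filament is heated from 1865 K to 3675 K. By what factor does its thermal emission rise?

ratio ≈ 15.1

P ∝ T⁴, so the ratio is (3675/1865)⁴ = (1.971)⁴ = 15.1.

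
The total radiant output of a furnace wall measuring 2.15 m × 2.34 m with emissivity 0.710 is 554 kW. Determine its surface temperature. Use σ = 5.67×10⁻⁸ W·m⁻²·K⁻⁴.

A = 2.15 × 2.34 = 5.03 m².
From P = εσAT⁴, T = (P / εσA)^(1/4) = (5.54×10^5 / (0.710 × 5.67×10⁻⁸ × 5.03))^(1/4).
T = (2.74×10^12)^(1/4) = 1290 K.

T ≈ 1290 K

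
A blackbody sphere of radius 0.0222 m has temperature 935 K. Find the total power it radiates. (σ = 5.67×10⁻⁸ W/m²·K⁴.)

A = 4πr² = 4π × (0.0222)² = 6.19×10^-3 m².
P = σAT⁴ = 5.67×10⁻⁸ × 6.19×10^-3 × (935)⁴ = 5.67×10⁻⁸ × 6.19×10^-3 × 7.64×10^11.
P = 268 W.

P ≈ 268 W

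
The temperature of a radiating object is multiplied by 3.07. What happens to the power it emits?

factor ≈ 88.8

P ∝ T⁴, so the power scales as (3.07)⁴ = 88.8.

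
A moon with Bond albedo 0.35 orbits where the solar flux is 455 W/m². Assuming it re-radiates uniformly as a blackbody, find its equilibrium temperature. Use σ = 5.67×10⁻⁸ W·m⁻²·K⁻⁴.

T ≈ 190 K

Power absorbed = (1−a)S·πR²; power emitted = 4πR²σT⁴. Equating and cancelling πR²:
T = ((1−a)S / 4σ)^(1/4) = (296 / (4 × 5.67×10⁻⁸))^(1/4) = (1.30×10^9)^(1/4).
T = 190 K.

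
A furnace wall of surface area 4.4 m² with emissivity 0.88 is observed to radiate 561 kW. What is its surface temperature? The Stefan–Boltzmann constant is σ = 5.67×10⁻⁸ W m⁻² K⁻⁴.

From P = εσAT⁴, T = (P / εσA)^(1/4) = (5.61×10^5 / (0.88 × 5.67×10⁻⁸ × 4.40))^(1/4).
T = (2.56×10^12)^(1/4) = 1260 K.

T ≈ 1260 K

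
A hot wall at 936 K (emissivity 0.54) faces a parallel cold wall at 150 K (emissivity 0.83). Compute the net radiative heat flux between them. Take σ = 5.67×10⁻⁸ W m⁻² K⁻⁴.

q ≈ 21100 W/m²

For two large parallel gray plates, q = σ(T₁⁴ − T₂⁴) / (1/ε₁ + 1/ε₂ − 1).
1/ε₁ + 1/ε₂ − 1 = 1/0.54 + 1/0.83 − 1 = 2.057.
T₁⁴ − T₂⁴ = 7.68×10^11 − 5.06×10^8 = 7.67×10^11 K⁴.
q = 5.67×10⁻⁸ × 7.67×10^11 / 2.057 = 21100 W/m².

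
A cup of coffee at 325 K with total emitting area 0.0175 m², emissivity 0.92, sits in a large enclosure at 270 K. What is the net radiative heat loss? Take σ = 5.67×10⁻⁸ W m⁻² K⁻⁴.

Q = εσA(T⁴ − T_s⁴). T⁴ − T_s⁴ = (325)⁴ − (270)⁴ = 1.12×10^10 − 5.31×10^9 = 5.84×10^9 K⁴.
Q = 0.92 × 5.67×10⁻⁸ × 0.0175 × 5.84×10^9 = 5.33 W.

Q ≈ 5.33 W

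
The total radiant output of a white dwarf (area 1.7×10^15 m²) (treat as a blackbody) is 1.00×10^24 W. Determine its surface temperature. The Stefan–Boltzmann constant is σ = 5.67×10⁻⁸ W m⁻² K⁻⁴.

From P = σAT⁴, T = (P / σA)^(1/4) = (1.00×10^24 / (5.67×10⁻⁸ × 1.70×10^15))^(1/4).
T = (1.04×10^16)^(1/4) = 10100 K.

T ≈ 10100 K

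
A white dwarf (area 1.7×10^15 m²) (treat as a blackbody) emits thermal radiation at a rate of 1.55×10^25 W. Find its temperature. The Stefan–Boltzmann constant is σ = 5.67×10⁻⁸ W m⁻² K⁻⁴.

From P = σAT⁴, T = (P / σA)^(1/4) = (1.55×10^25 / (5.67×10⁻⁸ × 1.70×10^15))^(1/4).
T = (1.61×10^17)^(1/4) = 20000 K.

T ≈ 20000 K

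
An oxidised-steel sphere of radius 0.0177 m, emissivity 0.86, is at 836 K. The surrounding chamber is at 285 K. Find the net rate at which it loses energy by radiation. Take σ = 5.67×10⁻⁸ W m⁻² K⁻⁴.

A = 4πr² = 4π × (0.0177)² = 3.94×10^-3 m².
Q = εσA(T⁴ − T_s⁴). T⁴ − T_s⁴ = (836)⁴ − (285)⁴ = 4.88×10^11 − 6.60×10^9 = 4.82×10^11 K⁴.
Q = 0.86 × 5.67×10⁻⁸ × 3.94×10^-3 × 4.82×10^11 = 92.5 W.

Q ≈ 92.5 W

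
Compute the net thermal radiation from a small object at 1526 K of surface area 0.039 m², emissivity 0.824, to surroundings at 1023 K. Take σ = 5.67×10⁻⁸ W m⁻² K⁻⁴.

Q = εσA(T⁴ − T_s⁴). T⁴ − T_s⁴ = (1526)⁴ − (1023)⁴ = 5.42×10^12 − 1.10×10^12 = 4.33×10^12 K⁴.
Q = 0.824 × 5.67×10⁻⁸ × 0.0390 × 4.33×10^12 = 7890 W.

Q ≈ 7890 W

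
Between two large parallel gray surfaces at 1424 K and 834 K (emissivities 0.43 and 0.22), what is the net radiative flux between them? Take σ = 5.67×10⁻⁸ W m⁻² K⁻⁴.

q ≈ 35000 W/m²

For two large parallel gray plates, q = σ(T₁⁴ − T₂⁴) / (1/ε₁ + 1/ε₂ − 1).
1/ε₁ + 1/ε₂ − 1 = 1/0.43 + 1/0.22 − 1 = 5.871.
T₁⁴ − T₂⁴ = 4.11×10^12 − 4.84×10^11 = 3.63×10^12 K⁴.
q = 5.67×10⁻⁸ × 3.63×10^12 / 5.871 = 35000 W/m².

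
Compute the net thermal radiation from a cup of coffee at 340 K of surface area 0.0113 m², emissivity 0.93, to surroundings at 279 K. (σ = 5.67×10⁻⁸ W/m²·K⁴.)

Q ≈ 4.35 W

Q = εσA(T⁴ − T_s⁴). T⁴ − T_s⁴ = (340)⁴ − (279)⁴ = 1.34×10^10 − 6.06×10^9 = 7.30×10^9 K⁴.
Q = 0.93 × 5.67×10⁻⁸ × 0.0113 × 7.30×10^9 = 4.35 W.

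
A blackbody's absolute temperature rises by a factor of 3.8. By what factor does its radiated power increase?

factor ≈ 209

P ∝ T⁴, so the power scales as (3.8)⁴ = 209.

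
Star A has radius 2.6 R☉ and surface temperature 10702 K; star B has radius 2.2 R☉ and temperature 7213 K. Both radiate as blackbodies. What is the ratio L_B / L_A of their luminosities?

L = 4πR²σT⁴ ∝ R²T⁴, so L_B/L_A = (2.2/2.6)² × (7213/10702)⁴ = 0.716 × 0.206 = 0.148.

L_B/L_A ≈ 0.148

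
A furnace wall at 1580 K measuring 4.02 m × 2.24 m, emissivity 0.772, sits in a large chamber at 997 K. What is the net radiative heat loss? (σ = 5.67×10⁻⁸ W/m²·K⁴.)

A = 4.02 × 2.24 = 9.00 m².
Q = εσA(T⁴ − T_s⁴). T⁴ − T_s⁴ = (1580)⁴ − (997)⁴ = 6.23×10^12 − 9.88×10^11 = 5.24×10^12 K⁴.
Q = 0.772 × 5.67×10⁻⁸ × 9.00 × 5.24×10^12 = 2.07×10^6 W.

Q ≈ 2.07×10^6 W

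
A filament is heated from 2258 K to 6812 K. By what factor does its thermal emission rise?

ratio ≈ 82.8

P ∝ T⁴, so the ratio is (6812/2258)⁴ = (3.017)⁴ = 82.8.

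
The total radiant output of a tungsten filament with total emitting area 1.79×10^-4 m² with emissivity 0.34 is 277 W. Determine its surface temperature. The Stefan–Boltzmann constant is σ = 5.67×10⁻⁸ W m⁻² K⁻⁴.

T ≈ 2990 K

From P = εσAT⁴, T = (P / εσA)^(1/4) = (277 / (0.34 × 5.67×10⁻⁸ × 1.79×10^-4))^(1/4).
T = (8.03×10^13)^(1/4) = 2990 K.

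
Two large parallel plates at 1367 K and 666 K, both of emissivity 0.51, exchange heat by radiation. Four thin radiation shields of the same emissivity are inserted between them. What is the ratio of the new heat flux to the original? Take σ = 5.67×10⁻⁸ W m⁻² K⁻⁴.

ratio ≈ 0.200

With N identical shields there are N+1 = 5 gaps in series, each with the same radiative resistance, so the flux falls to 1/(N+1) of its unshielded value.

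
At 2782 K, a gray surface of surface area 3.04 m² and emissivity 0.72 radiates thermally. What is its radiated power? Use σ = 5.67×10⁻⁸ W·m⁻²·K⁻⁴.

Stefan–Boltzmann: P = εσAT⁴ = 0.72 × 5.67×10⁻⁸ × 3.04 × (2782)⁴ = 0.72 × 5.67×10⁻⁸ × 3.04 × 5.99×10^13.
P = 7.43×10^6 W.

P ≈ 7.43×10^6 W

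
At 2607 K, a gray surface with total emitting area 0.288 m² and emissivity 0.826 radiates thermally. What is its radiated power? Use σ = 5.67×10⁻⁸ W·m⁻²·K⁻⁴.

P ≈ 6.23×10^5 W

P = εσAT⁴ = 0.826 × 5.67×10⁻⁸ × 0.288 × (2607)⁴ = 0.826 × 5.67×10⁻⁸ × 0.288 × 4.62×10^13.
P = 6.23×10^5 W.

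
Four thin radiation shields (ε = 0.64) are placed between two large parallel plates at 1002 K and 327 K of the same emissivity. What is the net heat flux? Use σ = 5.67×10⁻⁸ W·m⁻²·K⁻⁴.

Each of the 5 gaps contributes resistance (2/ε − 1) = 2/0.64 − 1 = 2.125; total = 10.62.
q = σ(T₁⁴ − T₂⁴) / 10.62 = 5.67×10⁻⁸ × 9.97×10^11 / 10.62 = 5320 W/m².

q ≈ 5320 W/m²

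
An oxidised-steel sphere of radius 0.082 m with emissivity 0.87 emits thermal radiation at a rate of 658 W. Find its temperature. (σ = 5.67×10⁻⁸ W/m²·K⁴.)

T ≈ 630 K

A = 4πr² = 4π × (0.082)² = 0.0845 m².
From P = εσAT⁴, T = (P / εσA)^(1/4) = (658 / (0.87 × 5.67×10⁻⁸ × 0.0845))^(1/4).
T = (1.58×10^11)^(1/4) = 630 K.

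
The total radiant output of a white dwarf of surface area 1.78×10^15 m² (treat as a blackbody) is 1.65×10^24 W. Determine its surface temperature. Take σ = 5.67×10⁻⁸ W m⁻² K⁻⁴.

T ≈ 11300 K

From P = σAT⁴, T = (P / σA)^(1/4) = (1.65×10^24 / (5.67×10⁻⁸ × 1.78×10^15))^(1/4).
T = (1.63×10^16)^(1/4) = 11300 K.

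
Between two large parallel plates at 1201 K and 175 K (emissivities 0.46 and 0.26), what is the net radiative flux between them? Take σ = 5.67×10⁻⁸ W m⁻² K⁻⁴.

q ≈ 23500 W/m²

For two large parallel gray plates, q = σ(T₁⁴ − T₂⁴) / (1/ε₁ + 1/ε₂ − 1).
1/ε₁ + 1/ε₂ − 1 = 1/0.46 + 1/0.26 − 1 = 5.020.
T₁⁴ − T₂⁴ = 2.08×10^12 − 9.38×10^8 = 2.08×10^12 K⁴.
q = 5.67×10⁻⁸ × 2.08×10^12 / 5.020 = 23500 W/m².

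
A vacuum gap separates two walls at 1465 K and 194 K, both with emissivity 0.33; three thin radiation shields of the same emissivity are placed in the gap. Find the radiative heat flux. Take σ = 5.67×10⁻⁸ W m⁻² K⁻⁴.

Each of the 4 gaps contributes resistance (2/ε − 1) = 2/0.33 − 1 = 5.061; total = 20.24.
q = σ(T₁⁴ − T₂⁴) / 20.24 = 5.67×10⁻⁸ × 4.60×10^12 / 20.24 = 12900 W/m².

q ≈ 12900 W/m²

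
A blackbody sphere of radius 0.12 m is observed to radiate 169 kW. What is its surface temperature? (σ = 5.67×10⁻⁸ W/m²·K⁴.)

A = 4πr² = 4π × (0.12)² = 0.181 m².
From P = σAT⁴, T = (P / σA)^(1/4) = (1.69×10^5 / (5.67×10⁻⁸ × 0.181))^(1/4).
T = (1.65×10^13)^(1/4) = 2010 K.

T ≈ 2010 K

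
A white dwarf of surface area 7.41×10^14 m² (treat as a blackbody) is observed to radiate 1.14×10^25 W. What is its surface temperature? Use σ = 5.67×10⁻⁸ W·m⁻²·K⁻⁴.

From P = σAT⁴, T = (P / σA)^(1/4) = (1.14×10^25 / (5.67×10⁻⁸ × 7.41×10^14))^(1/4).
T = (2.71×10^17)^(1/4) = 22800 K.

T ≈ 22800 K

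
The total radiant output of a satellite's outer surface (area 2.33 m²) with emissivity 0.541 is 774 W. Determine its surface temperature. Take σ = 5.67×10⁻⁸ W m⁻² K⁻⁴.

From P = εσAT⁴, T = (P / εσA)^(1/4) = (774 / (0.541 × 5.67×10⁻⁸ × 2.33))^(1/4).
T = (1.08×10^10)^(1/4) = 323 K.

T ≈ 323 K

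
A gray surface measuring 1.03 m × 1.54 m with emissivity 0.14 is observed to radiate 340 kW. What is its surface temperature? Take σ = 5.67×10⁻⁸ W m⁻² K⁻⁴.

T ≈ 2280 K

A = 1.03 × 1.54 = 1.59 m².
From P = εσAT⁴, T = (P / εσA)^(1/4) = (3.40×10^5 / (0.14 × 5.67×10⁻⁸ × 1.59))^(1/4).
T = (2.70×10^13)^(1/4) = 2280 K.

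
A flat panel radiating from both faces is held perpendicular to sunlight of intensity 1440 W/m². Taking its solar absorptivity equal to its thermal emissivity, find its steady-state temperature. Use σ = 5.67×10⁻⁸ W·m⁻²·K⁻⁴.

T ≈ 336 K

Absorbed flux αS = emitted flux 2εσT⁴ per unit area; with α = ε this gives T = (S/2σ)^(1/4).
T = (1440 / (2 × 5.67×10⁻⁸))^(1/4) = (1.27×10^10)^(1/4).
T = 336 K.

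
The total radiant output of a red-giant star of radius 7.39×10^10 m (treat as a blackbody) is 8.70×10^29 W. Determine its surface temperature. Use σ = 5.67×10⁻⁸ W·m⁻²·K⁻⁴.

A = 4πr² = 4π × (7.39×10^10)² = 6.86×10^22 m².
From P = σAT⁴, T = (P / σA)^(1/4) = (8.70×10^29 / (5.67×10⁻⁸ × 6.86×10^22))^(1/4).
T = (2.24×10^14)^(1/4) = 3870 K.

T ≈ 3870 K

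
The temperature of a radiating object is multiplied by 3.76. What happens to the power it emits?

P ∝ T⁴, so the power scales as (3.76)⁴ = 200.

factor ≈ 200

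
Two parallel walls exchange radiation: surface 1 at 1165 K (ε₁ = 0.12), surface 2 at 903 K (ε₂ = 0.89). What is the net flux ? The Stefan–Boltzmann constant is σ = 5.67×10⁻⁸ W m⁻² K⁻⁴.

q ≈ 7890 W/m²

For two large parallel gray plates, q = σ(T₁⁴ − T₂⁴) / (1/ε₁ + 1/ε₂ − 1).
1/ε₁ + 1/ε₂ − 1 = 1/0.12 + 1/0.89 − 1 = 8.457.
T₁⁴ − T₂⁴ = 1.84×10^12 − 6.65×10^11 = 1.18×10^12 K⁴.
q = 5.67×10⁻⁸ × 1.18×10^12 / 8.457 = 7890 W/m².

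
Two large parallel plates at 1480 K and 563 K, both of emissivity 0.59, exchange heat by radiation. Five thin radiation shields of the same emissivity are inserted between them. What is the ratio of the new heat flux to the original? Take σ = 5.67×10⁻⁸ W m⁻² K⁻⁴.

With N identical shields there are N+1 = 6 gaps in series, each with the same radiative resistance, so the flux falls to 1/(N+1) of its unshielded value.

ratio ≈ 0.167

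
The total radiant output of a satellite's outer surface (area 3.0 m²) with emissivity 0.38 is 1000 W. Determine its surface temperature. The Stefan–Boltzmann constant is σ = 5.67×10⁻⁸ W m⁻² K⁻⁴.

T ≈ 353 K

From P = εσAT⁴, T = (P / εσA)^(1/4) = (1000 / (0.38 × 5.67×10⁻⁸ × 3.00))^(1/4).
T = (1.55×10^10)^(1/4) = 353 K.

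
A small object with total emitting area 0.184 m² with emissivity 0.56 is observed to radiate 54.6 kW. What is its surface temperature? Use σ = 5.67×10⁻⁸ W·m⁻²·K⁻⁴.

From P = εσAT⁴, T = (P / εσA)^(1/4) = (54600 / (0.56 × 5.67×10⁻⁸ × 0.184))^(1/4).
T = (9.35×10^12)^(1/4) = 1750 K.

T ≈ 1750 K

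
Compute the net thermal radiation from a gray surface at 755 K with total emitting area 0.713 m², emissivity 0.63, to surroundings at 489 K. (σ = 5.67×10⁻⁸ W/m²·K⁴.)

Q = εσA(T⁴ − T_s⁴). T⁴ − T_s⁴ = (755)⁴ − (489)⁴ = 3.25×10^11 − 5.72×10^10 = 2.68×10^11 K⁴.
Q = 0.63 × 5.67×10⁻⁸ × 0.713 × 2.68×10^11 = 6820 W.

Q ≈ 6820 W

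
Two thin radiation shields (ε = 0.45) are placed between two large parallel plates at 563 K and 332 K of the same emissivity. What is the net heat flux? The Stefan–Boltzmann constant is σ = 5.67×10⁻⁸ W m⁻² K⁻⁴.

q ≈ 485 W/m²

Each of the 3 gaps contributes resistance (2/ε − 1) = 2/0.45 − 1 = 3.444; total = 10.33.
q = σ(T₁⁴ − T₂⁴) / 10.33 = 5.67×10⁻⁸ × 8.83×10^10 / 10.33 = 485 W/m².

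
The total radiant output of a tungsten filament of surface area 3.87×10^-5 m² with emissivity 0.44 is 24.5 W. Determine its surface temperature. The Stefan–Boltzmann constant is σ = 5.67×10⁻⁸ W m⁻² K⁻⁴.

From P = εσAT⁴, T = (P / εσA)^(1/4) = (24.5 / (0.44 × 5.67×10⁻⁸ × 3.87×10^-5))^(1/4).
T = (2.54×10^13)^(1/4) = 2240 K.

T ≈ 2240 K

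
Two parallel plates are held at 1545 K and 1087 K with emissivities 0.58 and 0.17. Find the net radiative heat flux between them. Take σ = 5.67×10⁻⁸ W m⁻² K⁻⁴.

For two large parallel gray plates, q = σ(T₁⁴ − T₂⁴) / (1/ε₁ + 1/ε₂ − 1).
1/ε₁ + 1/ε₂ − 1 = 1/0.58 + 1/0.17 − 1 = 6.606.
T₁⁴ − T₂⁴ = 5.70×10^12 − 1.40×10^12 = 4.30×10^12 K⁴.
q = 5.67×10⁻⁸ × 4.30×10^12 / 6.606 = 36900 W/m².

q ≈ 36900 W/m²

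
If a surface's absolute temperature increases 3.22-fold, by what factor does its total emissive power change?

factor ≈ 108

P ∝ T⁴, so the power scales as (3.22)⁴ = 108.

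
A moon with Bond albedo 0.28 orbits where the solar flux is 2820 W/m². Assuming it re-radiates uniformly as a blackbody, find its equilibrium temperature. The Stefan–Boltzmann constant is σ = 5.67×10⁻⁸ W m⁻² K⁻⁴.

T ≈ 308 K

Power absorbed = (1−a)S·πR²; power emitted = 4πR²σT⁴. Equating and cancelling πR²:
T = ((1−a)S / 4σ)^(1/4) = (2030 / (4 × 5.67×10⁻⁸))^(1/4) = (8.95×10^9)^(1/4).
T = 308 K.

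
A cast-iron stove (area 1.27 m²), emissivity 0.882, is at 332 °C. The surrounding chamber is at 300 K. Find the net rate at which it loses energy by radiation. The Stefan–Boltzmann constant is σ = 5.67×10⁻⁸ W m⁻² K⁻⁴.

Q ≈ 7990 W

Convert: 332 °C = 605 K.
Q = εσA(T⁴ − T_s⁴). T⁴ − T_s⁴ = (605)⁴ − (300)⁴ = 1.34×10^11 − 8.10×10^9 = 1.26×10^11 K⁴.
Q = 0.882 × 5.67×10⁻⁸ × 1.27 × 1.26×10^11 = 7990 W.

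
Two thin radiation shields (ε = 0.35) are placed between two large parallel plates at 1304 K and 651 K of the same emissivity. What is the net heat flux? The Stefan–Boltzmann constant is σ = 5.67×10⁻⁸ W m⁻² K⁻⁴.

Each of the 3 gaps contributes resistance (2/ε − 1) = 2/0.35 − 1 = 4.714; total = 14.14.
q = σ(T₁⁴ − T₂⁴) / 14.14 = 5.67×10⁻⁸ × 2.71×10^12 / 14.14 = 10900 W/m².

q ≈ 10900 W/m²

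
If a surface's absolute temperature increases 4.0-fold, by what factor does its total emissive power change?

factor ≈ 256

P ∝ T⁴, so the power scales as (4.0)⁴ = 256.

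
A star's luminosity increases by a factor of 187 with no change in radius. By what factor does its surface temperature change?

factor ≈ 3.70

P ∝ T⁴ ⇒ T ∝ P^(1/4), so T scales by (187)^(1/4) = 3.70.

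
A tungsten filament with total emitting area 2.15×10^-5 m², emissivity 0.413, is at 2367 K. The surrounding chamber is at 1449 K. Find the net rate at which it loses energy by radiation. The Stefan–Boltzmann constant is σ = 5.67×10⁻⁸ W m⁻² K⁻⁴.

Q = εσA(T⁴ − T_s⁴). T⁴ − T_s⁴ = (2367)⁴ − (1449)⁴ = 3.14×10^13 − 4.41×10^12 = 2.70×10^13 K⁴.
Q = 0.413 × 5.67×10⁻⁸ × 2.15×10^-5 × 2.70×10^13 = 13.6 W.

Q ≈ 13.6 W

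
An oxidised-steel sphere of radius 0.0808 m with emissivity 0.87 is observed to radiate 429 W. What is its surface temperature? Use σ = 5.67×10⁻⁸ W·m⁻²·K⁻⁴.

T ≈ 571 K

A = 4πr² = 4π × (0.0808)² = 0.0820 m².
From P = εσAT⁴, T = (P / εσA)^(1/4) = (429 / (0.87 × 5.67×10⁻⁸ × 0.0820))^(1/4).
T = (1.06×10^11)^(1/4) = 571 K.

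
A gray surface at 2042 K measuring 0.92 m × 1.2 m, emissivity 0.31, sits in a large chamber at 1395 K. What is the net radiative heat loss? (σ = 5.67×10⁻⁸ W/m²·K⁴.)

A = 0.92 × 1.2 = 1.10 m².
Q = εσA(T⁴ − T_s⁴). T⁴ − T_s⁴ = (2042)⁴ − (1395)⁴ = 1.74×10^13 − 3.79×10^12 = 1.36×10^13 K⁴.
Q = 0.31 × 5.67×10⁻⁸ × 1.10 × 1.36×10^13 = 2.64×10^5 W.

Q ≈ 2.64×10^5 W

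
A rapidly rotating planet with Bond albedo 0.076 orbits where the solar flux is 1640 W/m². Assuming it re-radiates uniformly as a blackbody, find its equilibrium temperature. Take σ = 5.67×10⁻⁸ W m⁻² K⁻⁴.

T ≈ 286 K

Power absorbed = (1−a)S·πR²; power emitted = 4πR²σT⁴. Equating and cancelling πR²:
T = ((1−a)S / 4σ)^(1/4) = (1520 / (4 × 5.67×10⁻⁸))^(1/4) = (6.68×10^9)^(1/4).
T = 286 K.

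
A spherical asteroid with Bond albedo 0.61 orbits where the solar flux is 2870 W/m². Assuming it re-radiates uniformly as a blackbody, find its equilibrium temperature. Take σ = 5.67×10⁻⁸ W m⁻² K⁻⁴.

T ≈ 265 K

Power absorbed = (1−a)S·πR²; power emitted = 4πR²σT⁴. Equating and cancelling πR²:
T = ((1−a)S / 4σ)^(1/4) = (1120 / (4 × 5.67×10⁻⁸))^(1/4) = (4.94×10^9)^(1/4).
T = 265 K.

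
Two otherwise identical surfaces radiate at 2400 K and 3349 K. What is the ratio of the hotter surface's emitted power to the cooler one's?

ratio ≈ 3.79

P ∝ T⁴, so the ratio is (3349/2400)⁴ = (1.395)⁴ = 3.79.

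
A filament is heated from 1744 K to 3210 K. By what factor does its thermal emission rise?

P ∝ T⁴, so the ratio is (3210/1744)⁴ = (1.841)⁴ = 11.5.

ratio ≈ 11.5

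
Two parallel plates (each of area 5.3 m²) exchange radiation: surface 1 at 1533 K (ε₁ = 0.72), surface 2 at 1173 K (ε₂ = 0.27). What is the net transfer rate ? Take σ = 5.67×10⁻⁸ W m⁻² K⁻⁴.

Q ≈ 2.67×10^5 W

For two large parallel gray plates, q = σ(T₁⁴ − T₂⁴) / (1/ε₁ + 1/ε₂ − 1).
1/ε₁ + 1/ε₂ − 1 = 1/0.72 + 1/0.27 − 1 = 4.093.
T₁⁴ − T₂⁴ = 5.52×10^12 − 1.89×10^12 = 3.63×10^12 K⁴.
q = 5.67×10⁻⁸ × 3.63×10^12 / 4.093 = 50300 W/m².
Q = q·A = 50300 × 5.3 = 2.67×10^5 W.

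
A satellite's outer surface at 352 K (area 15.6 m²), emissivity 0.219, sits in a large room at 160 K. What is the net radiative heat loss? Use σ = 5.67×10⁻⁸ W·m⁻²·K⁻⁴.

Q = εσA(T⁴ − T_s⁴). T⁴ − T_s⁴ = (352)⁴ − (160)⁴ = 1.54×10^10 − 6.55×10^8 = 1.47×10^10 K⁴.
Q = 0.219 × 5.67×10⁻⁸ × 15.6 × 1.47×10^10 = 2850 W.

Q ≈ 2850 W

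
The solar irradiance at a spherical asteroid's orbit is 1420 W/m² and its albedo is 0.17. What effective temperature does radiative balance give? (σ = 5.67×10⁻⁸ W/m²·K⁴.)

Power absorbed = (1−a)S·πR²; power emitted = 4πR²σT⁴. Equating and cancelling πR²:
T = ((1−a)S / 4σ)^(1/4) = (1180 / (4 × 5.67×10⁻⁸))^(1/4) = (5.20×10^9)^(1/4).
T = 268 K.

T ≈ 268 K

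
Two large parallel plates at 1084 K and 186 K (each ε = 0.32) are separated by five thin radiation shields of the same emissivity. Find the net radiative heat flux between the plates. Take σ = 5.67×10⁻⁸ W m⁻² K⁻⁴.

Each of the 6 gaps contributes resistance (2/ε − 1) = 2/0.32 − 1 = 5.250; total = 31.50.
q = σ(T₁⁴ − T₂⁴) / 31.50 = 5.67×10⁻⁸ × 1.38×10^12 / 31.50 = 2480 W/m².

q ≈ 2480 W/m²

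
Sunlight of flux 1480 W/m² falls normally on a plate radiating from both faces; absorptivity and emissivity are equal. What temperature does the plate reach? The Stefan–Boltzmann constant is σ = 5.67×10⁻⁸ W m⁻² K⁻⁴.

Absorbed flux αS = emitted flux 2εσT⁴ per unit area; with α = ε this gives T = (S/2σ)^(1/4).
T = (1480 / (2 × 5.67×10⁻⁸))^(1/4) = (1.31×10^10)^(1/4).
T = 338 K.

T ≈ 338 K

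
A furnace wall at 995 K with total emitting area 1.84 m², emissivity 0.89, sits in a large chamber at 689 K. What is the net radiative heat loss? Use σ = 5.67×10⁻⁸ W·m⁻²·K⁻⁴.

Q = εσA(T⁴ − T_s⁴). T⁴ − T_s⁴ = (995)⁴ − (689)⁴ = 9.80×10^11 − 2.25×10^11 = 7.55×10^11 K⁴.
Q = 0.89 × 5.67×10⁻⁸ × 1.84 × 7.55×10^11 = 70100 W.

Q ≈ 70100 W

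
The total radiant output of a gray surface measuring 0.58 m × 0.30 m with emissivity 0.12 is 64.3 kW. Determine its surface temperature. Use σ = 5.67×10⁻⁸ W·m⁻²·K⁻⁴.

T ≈ 2710 K

A = 0.58 × 0.30 = 0.174 m².
From P = εσAT⁴, T = (P / εσA)^(1/4) = (64300 / (0.12 × 5.67×10⁻⁸ × 0.174))^(1/4).
T = (5.43×10^13)^(1/4) = 2710 K.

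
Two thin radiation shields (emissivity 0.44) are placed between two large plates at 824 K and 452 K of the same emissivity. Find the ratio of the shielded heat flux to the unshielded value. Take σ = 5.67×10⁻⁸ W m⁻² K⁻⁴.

ratio ≈ 0.333

With N identical shields there are N+1 = 3 gaps in series, each with the same radiative resistance, so the flux falls to 1/(N+1) of its unshielded value.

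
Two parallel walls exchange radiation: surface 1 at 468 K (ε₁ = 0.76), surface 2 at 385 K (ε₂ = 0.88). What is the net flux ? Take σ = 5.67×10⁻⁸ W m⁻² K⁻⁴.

For two large parallel gray plates, q = σ(T₁⁴ − T₂⁴) / (1/ε₁ + 1/ε₂ − 1).
1/ε₁ + 1/ε₂ − 1 = 1/0.76 + 1/0.88 − 1 = 1.452.
T₁⁴ − T₂⁴ = 4.80×10^10 − 2.20×10^10 = 2.60×10^10 K⁴.
q = 5.67×10⁻⁸ × 2.60×10^10 / 1.452 = 1020 W/m².

q ≈ 1020 W/m²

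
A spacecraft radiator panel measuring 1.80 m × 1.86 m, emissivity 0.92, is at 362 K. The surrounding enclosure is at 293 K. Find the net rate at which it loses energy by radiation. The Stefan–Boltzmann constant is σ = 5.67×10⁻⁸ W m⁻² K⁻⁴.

Q ≈ 1710 W

A = 1.80 × 1.86 = 3.35 m².
Q = εσA(T⁴ − T_s⁴). T⁴ − T_s⁴ = (362)⁴ − (293)⁴ = 1.72×10^10 − 7.37×10^9 = 9.80×10^9 K⁴.
Q = 0.92 × 5.67×10⁻⁸ × 3.35 × 9.80×10^9 = 1710 W.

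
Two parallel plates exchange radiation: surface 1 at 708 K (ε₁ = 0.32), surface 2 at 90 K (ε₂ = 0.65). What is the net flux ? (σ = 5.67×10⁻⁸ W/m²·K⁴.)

For two large parallel gray plates, q = σ(T₁⁴ − T₂⁴) / (1/ε₁ + 1/ε₂ − 1).
1/ε₁ + 1/ε₂ − 1 = 1/0.32 + 1/0.65 − 1 = 3.663.
T₁⁴ − T₂⁴ = 2.51×10^11 − 6.56×10^7 = 2.51×10^11 K⁴.
q = 5.67×10⁻⁸ × 2.51×10^11 / 3.663 = 3890 W/m².

q ≈ 3890 W/m²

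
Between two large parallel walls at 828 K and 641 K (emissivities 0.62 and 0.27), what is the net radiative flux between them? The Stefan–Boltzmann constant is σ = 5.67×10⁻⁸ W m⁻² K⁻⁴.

q ≈ 3960 W/m²

For two large parallel gray plates, q = σ(T₁⁴ − T₂⁴) / (1/ε₁ + 1/ε₂ − 1).
1/ε₁ + 1/ε₂ − 1 = 1/0.62 + 1/0.27 − 1 = 4.317.
T₁⁴ − T₂⁴ = 4.70×10^11 − 1.69×10^11 = 3.01×10^11 K⁴.
q = 5.67×10⁻⁸ × 3.01×10^11 / 4.317 = 3960 W/m².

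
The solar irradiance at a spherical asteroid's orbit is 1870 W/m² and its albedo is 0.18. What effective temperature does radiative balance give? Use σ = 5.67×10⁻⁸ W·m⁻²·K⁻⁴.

Power absorbed = (1−a)S·πR²; power emitted = 4πR²σT⁴. Equating and cancelling πR²:
T = ((1−a)S / 4σ)^(1/4) = (1530 / (4 × 5.67×10⁻⁸))^(1/4) = (6.76×10^9)^(1/4).
T = 287 K.

T ≈ 287 K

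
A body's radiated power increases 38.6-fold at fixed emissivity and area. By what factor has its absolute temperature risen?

P ∝ T⁴ ⇒ T ∝ P^(1/4), so T scales by (38.6)^(1/4) = 2.49.

factor ≈ 2.49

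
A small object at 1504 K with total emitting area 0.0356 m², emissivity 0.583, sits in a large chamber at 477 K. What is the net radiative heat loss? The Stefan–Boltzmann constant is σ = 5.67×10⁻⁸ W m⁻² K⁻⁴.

Q ≈ 5960 W

Q = εσA(T⁴ − T_s⁴). T⁴ − T_s⁴ = (1504)⁴ − (477)⁴ = 5.12×10^12 − 5.18×10^10 = 5.06×10^12 K⁴.
Q = 0.583 × 5.67×10⁻⁸ × 0.0356 × 5.06×10^12 = 5960 W.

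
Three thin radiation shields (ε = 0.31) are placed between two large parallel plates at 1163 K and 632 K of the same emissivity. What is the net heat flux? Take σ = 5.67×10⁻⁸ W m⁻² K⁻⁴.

Each of the 4 gaps contributes resistance (2/ε − 1) = 2/0.31 − 1 = 5.452; total = 21.81.
q = σ(T₁⁴ − T₂⁴) / 21.81 = 5.67×10⁻⁸ × 1.67×10^12 / 21.81 = 4340 W/m².

q ≈ 4340 W/m²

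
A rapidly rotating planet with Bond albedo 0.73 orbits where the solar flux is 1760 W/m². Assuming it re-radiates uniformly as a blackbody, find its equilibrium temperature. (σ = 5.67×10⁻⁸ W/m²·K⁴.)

Power absorbed = (1−a)S·πR²; power emitted = 4πR²σT⁴. Equating and cancelling πR²:
T = ((1−a)S / 4σ)^(1/4) = (475 / (4 × 5.67×10⁻⁸))^(1/4) = (2.10×10^9)^(1/4).
T = 214 K.

T ≈ 214 K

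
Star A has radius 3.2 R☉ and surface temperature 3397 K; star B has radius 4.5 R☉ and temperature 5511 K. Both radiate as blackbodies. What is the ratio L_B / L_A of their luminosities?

L_B/L_A ≈ 13.7

L = 4πR²σT⁴ ∝ R²T⁴, so L_B/L_A = (4.5/3.2)² × (5511/3397)⁴ = 1.98 × 6.93 = 13.7.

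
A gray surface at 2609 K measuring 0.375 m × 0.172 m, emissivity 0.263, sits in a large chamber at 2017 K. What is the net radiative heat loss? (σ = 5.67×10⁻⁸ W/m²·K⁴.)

A = 0.375 × 0.172 = 0.0645 m².
Q = εσA(T⁴ − T_s⁴). T⁴ − T_s⁴ = (2609)⁴ − (2017)⁴ = 4.63×10^13 − 1.66×10^13 = 2.98×10^13 K⁴.
Q = 0.263 × 5.67×10⁻⁸ × 0.0645 × 2.98×10^13 = 28600 W.

Q ≈ 28600 W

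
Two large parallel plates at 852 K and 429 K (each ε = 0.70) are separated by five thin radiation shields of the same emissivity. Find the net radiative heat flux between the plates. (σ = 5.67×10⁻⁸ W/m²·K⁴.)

q ≈ 2510 W/m²

Each of the 6 gaps contributes resistance (2/ε − 1) = 2/0.70 − 1 = 1.857; total = 11.14.
q = σ(T₁⁴ − T₂⁴) / 11.14 = 5.67×10⁻⁸ × 4.93×10^11 / 11.14 = 2510 W/m².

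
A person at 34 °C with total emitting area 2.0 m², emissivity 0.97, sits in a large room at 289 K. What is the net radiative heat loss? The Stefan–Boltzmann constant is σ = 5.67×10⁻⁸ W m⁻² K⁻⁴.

Q ≈ 210 W

Convert: 34 °C = 307 K.
Q = εσA(T⁴ − T_s⁴). T⁴ − T_s⁴ = (307)⁴ − (289)⁴ = 8.88×10^9 − 6.98×10^9 = 1.91×10^9 K⁴.
Q = 0.97 × 5.67×10⁻⁸ × 2.00 × 1.91×10^9 = 210 W.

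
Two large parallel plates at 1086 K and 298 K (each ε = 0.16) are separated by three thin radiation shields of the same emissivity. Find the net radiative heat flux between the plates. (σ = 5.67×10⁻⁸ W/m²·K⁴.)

Each of the 4 gaps contributes resistance (2/ε − 1) = 2/0.16 − 1 = 11.50; total = 46.00.
q = σ(T₁⁴ − T₂⁴) / 46.00 = 5.67×10⁻⁸ × 1.38×10^12 / 46.00 = 1700 W/m².

q ≈ 1700 W/m²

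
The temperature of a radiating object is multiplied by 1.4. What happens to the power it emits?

P ∝ T⁴, so the power scales as (1.4)⁴ = 3.84.

factor ≈ 3.84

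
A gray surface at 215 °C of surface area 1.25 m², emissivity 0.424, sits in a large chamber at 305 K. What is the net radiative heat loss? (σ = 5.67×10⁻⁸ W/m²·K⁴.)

Q ≈ 1440 W

Convert: 215 °C = 488 K.
Q = εσA(T⁴ − T_s⁴). T⁴ − T_s⁴ = (488)⁴ − (305)⁴ = 5.67×10^10 − 8.65×10^9 = 4.81×10^10 K⁴.
Q = 0.424 × 5.67×10⁻⁸ × 1.25 × 4.81×10^10 = 1440 W.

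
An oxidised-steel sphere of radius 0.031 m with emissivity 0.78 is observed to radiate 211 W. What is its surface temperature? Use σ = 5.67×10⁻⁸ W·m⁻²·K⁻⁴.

T ≈ 793 K

A = 4πr² = 4π × (0.031)² = 0.0121 m².
From P = εσAT⁴, T = (P / εσA)^(1/4) = (211 / (0.78 × 5.67×10⁻⁸ × 0.0121))^(1/4).
T = (3.95×10^11)^(1/4) = 793 K.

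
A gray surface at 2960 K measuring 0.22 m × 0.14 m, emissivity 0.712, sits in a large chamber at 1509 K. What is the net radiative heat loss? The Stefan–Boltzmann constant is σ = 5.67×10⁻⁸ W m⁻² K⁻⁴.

Q ≈ 89000 W

A = 0.22 × 0.14 = 0.0308 m².
Q = εσA(T⁴ − T_s⁴). T⁴ − T_s⁴ = (2960)⁴ − (1509)⁴ = 7.68×10^13 − 5.19×10^12 = 7.16×10^13 K⁴.
Q = 0.712 × 5.67×10⁻⁸ × 0.0308 × 7.16×10^13 = 89000 W.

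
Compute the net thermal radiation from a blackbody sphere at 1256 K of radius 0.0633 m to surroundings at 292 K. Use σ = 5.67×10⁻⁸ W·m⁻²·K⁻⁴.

Q ≈ 7080 W

A = 4πr² = 4π × (0.0633)² = 0.0504 m².
Q = σA(T⁴ − T_s⁴). T⁴ − T_s⁴ = (1256)⁴ − (292)⁴ = 2.49×10^12 − 7.27×10^9 = 2.48×10^12 K⁴.
Q = 5.67×10⁻⁸ × 0.0504 × 2.48×10^12 = 7080 W.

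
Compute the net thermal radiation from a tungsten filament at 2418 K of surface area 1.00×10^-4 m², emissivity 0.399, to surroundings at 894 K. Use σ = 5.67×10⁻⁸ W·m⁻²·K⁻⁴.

Q ≈ 75.9 W

Q = εσA(T⁴ − T_s⁴). T⁴ − T_s⁴ = (2418)⁴ − (894)⁴ = 3.42×10^13 − 6.39×10^11 = 3.35×10^13 K⁴.
Q = 0.399 × 5.67×10⁻⁸ × 1.00×10^-4 × 3.35×10^13 = 75.9 W.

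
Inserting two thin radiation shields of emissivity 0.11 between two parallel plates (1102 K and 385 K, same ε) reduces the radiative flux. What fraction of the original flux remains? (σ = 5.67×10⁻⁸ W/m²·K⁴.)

With N identical shields there are N+1 = 3 gaps in series, each with the same radiative resistance, so the flux falls to 1/(N+1) of its unshielded value.

ratio ≈ 0.333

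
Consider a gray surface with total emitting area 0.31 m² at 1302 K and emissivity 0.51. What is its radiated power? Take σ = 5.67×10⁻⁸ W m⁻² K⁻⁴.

Stefan–Boltzmann: P = εσAT⁴ = 0.51 × 5.67×10⁻⁸ × 0.310 × (1302)⁴ = 0.51 × 5.67×10⁻⁸ × 0.310 × 2.87×10^12.
P = 25800 W.

P ≈ 25800 W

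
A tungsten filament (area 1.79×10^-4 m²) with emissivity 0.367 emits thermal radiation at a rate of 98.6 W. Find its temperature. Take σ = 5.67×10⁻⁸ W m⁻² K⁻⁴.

T ≈ 2270 K

From P = εσAT⁴, T = (P / εσA)^(1/4) = (98.6 / (0.367 × 5.67×10⁻⁸ × 1.79×10^-4))^(1/4).
T = (2.65×10^13)^(1/4) = 2270 K.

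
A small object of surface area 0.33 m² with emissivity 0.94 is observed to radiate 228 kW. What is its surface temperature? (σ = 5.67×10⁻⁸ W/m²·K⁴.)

T ≈ 1900 K

From P = εσAT⁴, T = (P / εσA)^(1/4) = (2.28×10^5 / (0.94 × 5.67×10⁻⁸ × 0.330))^(1/4).
T = (1.30×10^13)^(1/4) = 1900 K.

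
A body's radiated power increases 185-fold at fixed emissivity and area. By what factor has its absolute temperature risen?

P ∝ T⁴ ⇒ T ∝ P^(1/4), so T scales by (185)^(1/4) = 3.69.

factor ≈ 3.69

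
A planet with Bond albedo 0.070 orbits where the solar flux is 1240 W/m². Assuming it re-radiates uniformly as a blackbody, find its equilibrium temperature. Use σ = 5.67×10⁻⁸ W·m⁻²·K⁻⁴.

Power absorbed = (1−a)S·πR²; power emitted = 4πR²σT⁴. Equating and cancelling πR²:
T = ((1−a)S / 4σ)^(1/4) = (1150 / (4 × 5.67×10⁻⁸))^(1/4) = (5.08×10^9)^(1/4).
T = 267 K.

T ≈ 267 K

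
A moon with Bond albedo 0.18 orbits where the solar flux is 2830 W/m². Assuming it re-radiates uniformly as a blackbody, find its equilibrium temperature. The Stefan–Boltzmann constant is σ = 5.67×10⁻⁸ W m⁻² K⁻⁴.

Power absorbed = (1−a)S·πR²; power emitted = 4πR²σT⁴. Equating and cancelling πR²:
T = ((1−a)S / 4σ)^(1/4) = (2320 / (4 × 5.67×10⁻⁸))^(1/4) = (1.02×10^10)^(1/4).
T = 318 K.

T ≈ 318 K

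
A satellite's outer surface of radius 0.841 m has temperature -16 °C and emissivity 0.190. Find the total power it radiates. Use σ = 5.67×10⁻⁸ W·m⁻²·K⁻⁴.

P ≈ 418 W

A = 4πr² = 4π × (0.841)² = 8.89 m².
-16 °C = 257 K.
P = εσAT⁴ = 0.190 × 5.67×10⁻⁸ × 8.89 × (257)⁴ = 0.190 × 5.67×10⁻⁸ × 8.89 × 4.36×10^9.
P = 418 W.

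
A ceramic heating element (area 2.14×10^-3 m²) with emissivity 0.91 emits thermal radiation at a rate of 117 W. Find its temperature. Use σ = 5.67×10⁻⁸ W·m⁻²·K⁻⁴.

T ≈ 1010 K

From P = εσAT⁴, T = (P / εσA)^(1/4) = (117 / (0.91 × 5.67×10⁻⁸ × 2.14×10^-3))^(1/4).
T = (1.06×10^12)^(1/4) = 1010 K.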